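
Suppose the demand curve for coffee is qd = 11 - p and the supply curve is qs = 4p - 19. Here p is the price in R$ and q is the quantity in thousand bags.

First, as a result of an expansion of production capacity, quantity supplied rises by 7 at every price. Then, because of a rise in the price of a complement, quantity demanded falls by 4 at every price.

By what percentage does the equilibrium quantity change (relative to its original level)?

-36

Solve the original market: 11 - p = 4p - 19, hence p = 6 and q = 5.
After the shift, demand is qd = 7 - p and supply is qs = 4p - 12.
Clearing the new market: 7 - p = 4p - 12, so p = 3.8 and q = 3.2.
%Δq = (3.2 − 5) / 5 × 100 = -36%.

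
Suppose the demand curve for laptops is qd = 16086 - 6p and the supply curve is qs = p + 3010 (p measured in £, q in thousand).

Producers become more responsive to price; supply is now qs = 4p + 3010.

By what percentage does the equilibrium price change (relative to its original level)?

Initially, 16086 - 6p = p + 3010, so 13076 = 7p and p = 1868, q = 4878.
After the shift, demand is qd = 16086 - 6p and supply is qs = 4p + 3010.
Clearing the new market: 16086 - 6p = 4p + 3010, so p = 1307.6 and q = 8240.4.
%Δp = (1307.6 − 1868) / 1868 × 100 = -30%.

-30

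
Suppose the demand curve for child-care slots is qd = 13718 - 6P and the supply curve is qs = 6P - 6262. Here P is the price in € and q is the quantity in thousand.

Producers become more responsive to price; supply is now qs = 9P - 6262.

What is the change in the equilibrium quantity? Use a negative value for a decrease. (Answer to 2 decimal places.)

Before the shock: 13718 - 6P = 6P - 6262 ⇒ 19980 = 12P ⇒ P = 1665, q = 3728.
The new curves are qd = 13718 - 6P (demand) and qs = 9P - 6262 (supply).
Setting them equal: 13718 - 6P = 9P - 6262 → 19980 = 15P, so P = 1332 and q = 5726.
Δq = 5726 − 3728 = +1998.00.

+1998.00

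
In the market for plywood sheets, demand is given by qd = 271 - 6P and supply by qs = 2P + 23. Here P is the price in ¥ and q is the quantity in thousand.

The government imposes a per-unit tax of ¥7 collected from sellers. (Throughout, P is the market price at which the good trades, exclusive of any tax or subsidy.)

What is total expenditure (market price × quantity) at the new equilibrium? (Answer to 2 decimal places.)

Original equilibrium: 271 - 6P = 2P + 23 gives 248 = 8P, so P = 31 and q = 85.
Since sellers keep the price net of the tax, the effective supply curve becomes qs = 2P + 9.
New equilibrium: 271 - 6P = 2P + 9 ⇒ 262 = 8P ⇒ P = 32.75, q = 74.5.
New expenditure = 32.75 × 74.5 = 2439.88.

2439.88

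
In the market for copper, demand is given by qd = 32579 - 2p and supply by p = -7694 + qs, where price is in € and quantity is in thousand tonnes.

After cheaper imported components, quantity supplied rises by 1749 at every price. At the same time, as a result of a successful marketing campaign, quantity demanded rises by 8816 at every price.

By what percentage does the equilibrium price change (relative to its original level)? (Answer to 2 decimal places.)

+28.40

Original equilibrium: 32579 - 2p = p + 7694 gives 24885 = 3p, so p = 8295 and q = 15989.
The shock moves the curves to qd = 41395 - 2p and qs = p + 9443.
Equate the new curves: 41395 - 2p = p + 9443, giving 31952 = 3p, p = 31952/3 ≈ 10650.6667, q = 60281/3 ≈ 20093.6667.
%Δp = (10650.6667 − 8295) / 8295 × 100 = +28.40%.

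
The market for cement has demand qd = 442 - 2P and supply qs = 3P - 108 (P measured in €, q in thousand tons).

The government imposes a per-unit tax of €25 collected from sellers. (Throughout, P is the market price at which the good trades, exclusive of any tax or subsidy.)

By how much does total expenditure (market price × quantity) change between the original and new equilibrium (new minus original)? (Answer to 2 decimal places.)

-420.00

Before the shock: 442 - 2P = 3P - 108 ⇒ 550 = 5P ⇒ P = 110, q = 222.
Since sellers keep the price net of the tax, the effective supply curve becomes qs = 3P - 183.
Setting them equal: 442 - 2P = 3P - 183 → 625 = 5P, so P = 125 and q = 192.
Expenditure moves from 110×222 = 24420 to 125×192 = 24000; change = -420.00.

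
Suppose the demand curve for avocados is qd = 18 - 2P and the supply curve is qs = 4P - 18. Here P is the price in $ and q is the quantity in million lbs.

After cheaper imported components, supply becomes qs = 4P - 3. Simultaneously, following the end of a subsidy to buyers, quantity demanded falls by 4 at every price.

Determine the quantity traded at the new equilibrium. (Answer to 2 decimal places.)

8.33

Original equilibrium: 18 - 2P = 4P - 18 gives 36 = 6P, so P = 6 and q = 6.
The shock moves the curves to qd = 14 - 2P and qs = 4P - 3.
Clearing the new market: 14 - 2P = 4P - 3, so P = 17/6 ≈ 2.8333 and q = 25/3 ≈ 8.3333.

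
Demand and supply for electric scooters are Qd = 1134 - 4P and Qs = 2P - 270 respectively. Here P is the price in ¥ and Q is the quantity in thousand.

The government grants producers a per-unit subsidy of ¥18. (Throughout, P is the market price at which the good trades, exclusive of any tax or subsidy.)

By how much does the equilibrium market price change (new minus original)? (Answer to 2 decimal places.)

-6.00

Initially, 1134 - 4P = 2P - 270, so 1404 = 6P and P = 234, Q = 198.
Since sellers receive the price plus the subsidy, the effective supply curve becomes Qs = 2P - 234.
Equate the new curves: 1134 - 4P = 2P - 234, giving 1368 = 6P, P = 228, Q = 222.
ΔP = 228 − 234 = -6.00.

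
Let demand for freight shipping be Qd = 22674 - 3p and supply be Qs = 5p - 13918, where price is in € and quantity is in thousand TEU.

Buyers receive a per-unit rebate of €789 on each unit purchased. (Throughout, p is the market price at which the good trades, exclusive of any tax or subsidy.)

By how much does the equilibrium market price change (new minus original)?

+295.875

Initially, 22674 - 3p = 5p - 13918, so 36592 = 8p and p = 4574, Q = 8952.
Since buyers' out-of-pocket price is the market price minus the rebate, the effective demand curve becomes Qd = 25041 - 3p.
Setting them equal: 25041 - 3p = 5p - 13918 → 38959 = 8p, so p = 4869.875 and Q = 10431.375.
Δp = 4869.875 − 4574 = +295.875.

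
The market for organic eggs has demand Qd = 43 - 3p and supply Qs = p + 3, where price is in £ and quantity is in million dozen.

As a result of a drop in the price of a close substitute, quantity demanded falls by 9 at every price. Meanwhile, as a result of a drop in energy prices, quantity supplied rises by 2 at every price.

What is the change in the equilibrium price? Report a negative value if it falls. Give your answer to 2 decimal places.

-2.75

Initially, 43 - 3p = p + 3, so 40 = 4p and p = 10, Q = 13.
With the change applied: demand Qd = 34 - 3p, supply Qs = p + 5.
Equate the new curves: 34 - 3p = p + 5, giving 29 = 4p, p = 7.25, Q = 12.25.
Δp = 7.25 − 10 = -2.75.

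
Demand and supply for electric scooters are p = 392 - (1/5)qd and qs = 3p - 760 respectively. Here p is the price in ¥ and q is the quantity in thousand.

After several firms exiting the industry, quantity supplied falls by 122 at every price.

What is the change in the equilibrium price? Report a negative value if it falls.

Solve the original market: 1960 - 5p = 3p - 760, hence p = 340 and q = 260.
With the change applied: demand qd = 1960 - 5p, supply qs = 3p - 882.
Equate the new curves: 1960 - 5p = 3p - 882, giving 2842 = 8p, p = 355.25, q = 183.75.
Δp = 355.25 − 340 = +15.25.

+15.25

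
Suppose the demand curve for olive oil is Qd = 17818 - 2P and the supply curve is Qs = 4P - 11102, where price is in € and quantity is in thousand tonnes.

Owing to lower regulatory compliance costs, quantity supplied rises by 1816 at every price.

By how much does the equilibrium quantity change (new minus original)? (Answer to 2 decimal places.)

Solve the original market: 17818 - 2P = 4P - 11102, hence P = 4820 and Q = 8178.
The shock moves the curves to Qd = 17818 - 2P and Qs = 4P - 9286.
Clearing the new market: 17818 - 2P = 4P - 9286, so P = 13552/3 ≈ 4517.3333 and Q = 26350/3 ≈ 8783.3333.
ΔQ = 8783.3333 − 8178 = +605.33.

+605.33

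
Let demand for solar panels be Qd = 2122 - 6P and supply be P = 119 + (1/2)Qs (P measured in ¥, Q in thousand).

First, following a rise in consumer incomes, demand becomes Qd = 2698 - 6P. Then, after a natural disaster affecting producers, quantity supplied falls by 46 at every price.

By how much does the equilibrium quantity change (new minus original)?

Solve the original market: 2122 - 6P = 2P - 238, hence P = 295 and Q = 352.
After the shift, demand is Qd = 2698 - 6P and supply is Qs = 2P - 284.
New equilibrium: 2698 - 6P = 2P - 284 ⇒ 2982 = 8P ⇒ P = 372.75, Q = 461.5.
ΔQ = 461.5 − 352 = +109.5.

+109.5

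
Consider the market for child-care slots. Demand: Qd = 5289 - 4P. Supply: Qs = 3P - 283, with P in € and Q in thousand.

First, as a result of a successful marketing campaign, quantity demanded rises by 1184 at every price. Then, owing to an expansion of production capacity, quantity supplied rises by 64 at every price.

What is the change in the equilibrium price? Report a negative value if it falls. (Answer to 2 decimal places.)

Original equilibrium: 5289 - 4P = 3P - 283 gives 5572 = 7P, so P = 796 and Q = 2105.
With the change applied: demand Qd = 6473 - 4P, supply Qs = 3P - 219.
Setting them equal: 6473 - 4P = 3P - 219 → 6692 = 7P, so P = 956 and Q = 2649.
ΔP = 956 − 796 = +160.00.

+160.00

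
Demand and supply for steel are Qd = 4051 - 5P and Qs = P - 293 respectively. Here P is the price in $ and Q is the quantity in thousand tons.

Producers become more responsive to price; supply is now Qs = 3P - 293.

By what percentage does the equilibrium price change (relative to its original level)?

-25

Original equilibrium: 4051 - 5P = P - 293 gives 4344 = 6P, so P = 724 and Q = 431.
With the change applied: demand Qd = 4051 - 5P, supply Qs = 3P - 293.
New equilibrium: 4051 - 5P = 3P - 293 ⇒ 4344 = 8P ⇒ P = 543, Q = 1336.
%ΔP = (543 − 724) / 724 × 100 = -25%.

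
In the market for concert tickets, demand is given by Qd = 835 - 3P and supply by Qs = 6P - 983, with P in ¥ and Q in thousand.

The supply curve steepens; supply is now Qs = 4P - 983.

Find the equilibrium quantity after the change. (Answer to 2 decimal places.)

Before the shock: 835 - 3P = 6P - 983 ⇒ 1818 = 9P ⇒ P = 202, Q = 229.
With the change applied: demand Qd = 835 - 3P, supply Qs = 4P - 983.
New equilibrium: 835 - 3P = 4P - 983 ⇒ 1818 = 7P ⇒ P = 1818/7 ≈ 259.7143, Q = 391/7 ≈ 55.8571.

55.86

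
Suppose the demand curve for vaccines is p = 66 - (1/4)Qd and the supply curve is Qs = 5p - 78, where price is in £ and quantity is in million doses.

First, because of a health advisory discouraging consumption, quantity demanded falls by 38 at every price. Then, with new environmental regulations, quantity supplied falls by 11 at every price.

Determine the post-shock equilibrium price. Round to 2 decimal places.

Solve the original market: 264 - 4p = 5p - 78, hence p = 38 and Q = 112.
The new curves are Qd = 226 - 4p (demand) and Qs = 5p - 89 (supply).
Setting them equal: 226 - 4p = 5p - 89 → 315 = 9p, so p = 35 and Q = 86.

35.00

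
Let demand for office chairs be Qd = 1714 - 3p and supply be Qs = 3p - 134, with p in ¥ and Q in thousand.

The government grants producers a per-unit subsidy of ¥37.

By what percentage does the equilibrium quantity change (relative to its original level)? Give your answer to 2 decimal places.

+7.03

Initially, 1714 - 3p = 3p - 134, so 1848 = 6p and p = 308, Q = 790.
Since sellers receive the price plus the subsidy, the effective supply curve becomes Qs = 3p - 23.
New equilibrium: 1714 - 3p = 3p - 23 ⇒ 1737 = 6p ⇒ p = 289.5, Q = 845.5.
%ΔQ = (845.5 − 790) / 790 × 100 = +7.03%.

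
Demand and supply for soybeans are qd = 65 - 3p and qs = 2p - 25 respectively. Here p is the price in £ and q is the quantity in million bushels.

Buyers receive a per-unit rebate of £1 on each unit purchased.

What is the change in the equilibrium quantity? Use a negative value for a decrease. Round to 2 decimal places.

+1.20

Solve the original market: 65 - 3p = 2p - 25, hence p = 18 and q = 11.
Since buyers' out-of-pocket price is the market price minus the rebate, the effective demand curve becomes qd = 68 - 3p.
Setting them equal: 68 - 3p = 2p - 25 → 93 = 5p, so p = 18.6 and q = 12.2.
Δq = 12.2 − 11 = +1.20.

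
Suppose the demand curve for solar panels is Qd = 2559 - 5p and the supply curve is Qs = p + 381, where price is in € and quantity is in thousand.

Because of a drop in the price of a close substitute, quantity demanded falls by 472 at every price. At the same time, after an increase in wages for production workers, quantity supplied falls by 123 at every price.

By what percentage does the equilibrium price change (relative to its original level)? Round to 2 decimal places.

-16.02

Solve the original market: 2559 - 5p = p + 381, hence p = 363 and Q = 744.
With the change applied: demand Qd = 2087 - 5p, supply Qs = p + 258.
Clearing the new market: 2087 - 5p = p + 258, so p = 1829/6 ≈ 304.8333 and Q = 3377/6 ≈ 562.8333.
%Δp = (304.8333 − 363) / 363 × 100 = -16.02%.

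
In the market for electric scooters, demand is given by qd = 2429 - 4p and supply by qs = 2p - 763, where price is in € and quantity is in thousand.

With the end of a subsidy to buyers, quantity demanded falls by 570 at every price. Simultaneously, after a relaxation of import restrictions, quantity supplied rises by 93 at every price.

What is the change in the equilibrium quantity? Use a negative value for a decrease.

-128

Solve the original market: 2429 - 4p = 2p - 763, hence p = 532 and q = 301.
With the change applied: demand qd = 1859 - 4p, supply qs = 2p - 670.
Clearing the new market: 1859 - 4p = 2p - 670, so p = 421.5 and q = 173.
Δq = 173 − 301 = -128.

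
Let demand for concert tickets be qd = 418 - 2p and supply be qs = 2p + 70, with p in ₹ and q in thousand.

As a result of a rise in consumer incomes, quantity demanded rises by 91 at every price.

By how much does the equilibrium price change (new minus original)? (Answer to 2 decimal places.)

Before the shock: 418 - 2p = 2p + 70 ⇒ 348 = 4p ⇒ p = 87, q = 244.
The new curves are qd = 509 - 2p (demand) and qs = 2p + 70 (supply).
Setting them equal: 509 - 2p = 2p + 70 → 439 = 4p, so p = 109.75 and q = 289.5.
Δp = 109.75 − 87 = +22.75.

+22.75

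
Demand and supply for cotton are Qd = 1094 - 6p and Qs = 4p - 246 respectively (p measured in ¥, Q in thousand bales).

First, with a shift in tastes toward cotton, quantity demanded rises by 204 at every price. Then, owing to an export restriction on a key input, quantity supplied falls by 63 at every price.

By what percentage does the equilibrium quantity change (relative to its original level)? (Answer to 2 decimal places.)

Before the shock: 1094 - 6p = 4p - 246 ⇒ 1340 = 10p ⇒ p = 134, Q = 290.
The new curves are Qd = 1298 - 6p (demand) and Qs = 4p - 309 (supply).
New equilibrium: 1298 - 6p = 4p - 309 ⇒ 1607 = 10p ⇒ p = 160.7, Q = 333.8.
%ΔQ = (333.8 − 290) / 290 × 100 = +15.10%.

+15.10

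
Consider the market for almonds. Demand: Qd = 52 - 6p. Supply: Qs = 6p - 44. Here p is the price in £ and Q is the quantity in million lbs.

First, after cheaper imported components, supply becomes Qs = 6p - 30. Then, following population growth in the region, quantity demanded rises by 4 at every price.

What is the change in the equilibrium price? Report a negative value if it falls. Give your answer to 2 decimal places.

Initially, 52 - 6p = 6p - 44, so 96 = 12p and p = 8, Q = 4.
The shock moves the curves to Qd = 56 - 6p and Qs = 6p - 30.
New equilibrium: 56 - 6p = 6p - 30 ⇒ 86 = 12p ⇒ p = 43/6 ≈ 7.1667, Q = 13.
Δp = 7.1667 − 8 = -0.83.

-0.83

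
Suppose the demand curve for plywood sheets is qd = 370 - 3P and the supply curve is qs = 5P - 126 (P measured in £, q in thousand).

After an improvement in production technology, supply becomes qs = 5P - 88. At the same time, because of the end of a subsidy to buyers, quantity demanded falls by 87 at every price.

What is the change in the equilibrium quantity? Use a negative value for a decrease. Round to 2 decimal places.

Initially, 370 - 3P = 5P - 126, so 496 = 8P and P = 62, q = 184.
The shock moves the curves to qd = 283 - 3P and qs = 5P - 88.
Equate the new curves: 283 - 3P = 5P - 88, giving 371 = 8P, P = 46.375, q = 143.875.
Δq = 143.875 − 184 = -40.13.

-40.13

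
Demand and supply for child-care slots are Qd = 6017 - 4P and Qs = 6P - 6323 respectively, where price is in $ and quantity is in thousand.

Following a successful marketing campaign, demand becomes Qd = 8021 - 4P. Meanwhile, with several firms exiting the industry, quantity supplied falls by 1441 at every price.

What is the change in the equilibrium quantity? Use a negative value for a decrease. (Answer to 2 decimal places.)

Before the shock: 6017 - 4P = 6P - 6323 ⇒ 12340 = 10P ⇒ P = 1234, Q = 1081.
After the shift, demand is Qd = 8021 - 4P and supply is Qs = 6P - 7764.
New equilibrium: 8021 - 4P = 6P - 7764 ⇒ 15785 = 10P ⇒ P = 1578.5, Q = 1707.
ΔQ = 1707 − 1081 = +626.00.

+626.00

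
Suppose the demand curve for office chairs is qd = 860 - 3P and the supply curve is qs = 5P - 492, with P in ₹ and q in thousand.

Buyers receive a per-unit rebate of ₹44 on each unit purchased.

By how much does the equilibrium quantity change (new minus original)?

Original equilibrium: 860 - 3P = 5P - 492 gives 1352 = 8P, so P = 169 and q = 353.
Since buyers' out-of-pocket price is the market price minus the rebate, the effective demand curve becomes qd = 992 - 3P.
Clearing the new market: 992 - 3P = 5P - 492, so P = 185.5 and q = 435.5.
Δq = 435.5 − 353 = +82.5.

+82.5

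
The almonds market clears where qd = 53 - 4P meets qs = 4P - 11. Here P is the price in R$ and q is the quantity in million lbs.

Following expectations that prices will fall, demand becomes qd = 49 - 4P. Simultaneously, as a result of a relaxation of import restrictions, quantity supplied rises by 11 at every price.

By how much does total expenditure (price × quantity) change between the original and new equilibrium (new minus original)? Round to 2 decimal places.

-17.94

Initially, 53 - 4P = 4P - 11, so 64 = 8P and P = 8, q = 21.
After the shift, demand is qd = 49 - 4P and supply is qs = 4P.
Equate the new curves: 49 - 4P = 4P, giving 49 = 8P, P = 6.125, q = 24.5.
Expenditure moves from 8×21 = 168 to 6.125×24.5 = 150.0625; change = -17.94.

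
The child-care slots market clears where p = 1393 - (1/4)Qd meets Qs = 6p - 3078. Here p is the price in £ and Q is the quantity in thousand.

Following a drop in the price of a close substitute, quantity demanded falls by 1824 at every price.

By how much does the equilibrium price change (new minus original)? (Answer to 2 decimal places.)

-182.40

Before the shock: 5572 - 4p = 6p - 3078 ⇒ 8650 = 10p ⇒ p = 865, Q = 2112.
After the shift, demand is Qd = 3748 - 4p and supply is Qs = 6p - 3078.
New equilibrium: 3748 - 4p = 6p - 3078 ⇒ 6826 = 10p ⇒ p = 682.6, Q = 1017.6.
Δp = 682.6 − 865 = -182.40.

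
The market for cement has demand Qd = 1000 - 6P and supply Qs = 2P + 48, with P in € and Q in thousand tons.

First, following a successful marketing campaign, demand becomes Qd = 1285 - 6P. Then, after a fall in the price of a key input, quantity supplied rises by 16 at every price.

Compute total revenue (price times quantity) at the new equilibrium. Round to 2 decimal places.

Original equilibrium: 1000 - 6P = 2P + 48 gives 952 = 8P, so P = 119 and Q = 286.
With the change applied: demand Qd = 1285 - 6P, supply Qs = 2P + 64.
Clearing the new market: 1285 - 6P = 2P + 64, so P = 152.625 and Q = 369.25.
New expenditure = 152.625 × 369.25 = 56356.78.

56356.78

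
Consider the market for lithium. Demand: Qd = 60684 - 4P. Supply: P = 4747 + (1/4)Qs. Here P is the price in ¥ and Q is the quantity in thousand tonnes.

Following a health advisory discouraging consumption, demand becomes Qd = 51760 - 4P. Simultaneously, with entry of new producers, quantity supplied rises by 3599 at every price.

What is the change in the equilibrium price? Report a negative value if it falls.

-1565.375

Original equilibrium: 60684 - 4P = 4P - 18988 gives 79672 = 8P, so P = 9959 and Q = 20848.
The new curves are Qd = 51760 - 4P (demand) and Qs = 4P - 15389 (supply).
Clearing the new market: 51760 - 4P = 4P - 15389, so P = 8393.625 and Q = 18185.5.
ΔP = 8393.625 − 9959 = -1565.375.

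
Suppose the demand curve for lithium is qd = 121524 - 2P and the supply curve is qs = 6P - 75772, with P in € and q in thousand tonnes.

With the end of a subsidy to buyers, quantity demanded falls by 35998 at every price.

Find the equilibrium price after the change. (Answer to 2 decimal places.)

Before the shock: 121524 - 2P = 6P - 75772 ⇒ 197296 = 8P ⇒ P = 24662, q = 72200.
After the shift, demand is qd = 85526 - 2P and supply is qs = 6P - 75772.
Setting them equal: 85526 - 2P = 6P - 75772 → 161298 = 8P, so P = 20162.25 and q = 45201.5.

20162.25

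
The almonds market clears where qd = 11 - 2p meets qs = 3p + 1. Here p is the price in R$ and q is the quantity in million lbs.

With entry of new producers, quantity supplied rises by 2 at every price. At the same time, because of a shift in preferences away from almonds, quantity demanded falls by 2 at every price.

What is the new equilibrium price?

1.2

Solve the original market: 11 - 2p = 3p + 1, hence p = 2 and q = 7.
With the change applied: demand qd = 9 - 2p, supply qs = 3p + 3.
New equilibrium: 9 - 2p = 3p + 3 ⇒ 6 = 5p ⇒ p = 1.2, q = 6.6.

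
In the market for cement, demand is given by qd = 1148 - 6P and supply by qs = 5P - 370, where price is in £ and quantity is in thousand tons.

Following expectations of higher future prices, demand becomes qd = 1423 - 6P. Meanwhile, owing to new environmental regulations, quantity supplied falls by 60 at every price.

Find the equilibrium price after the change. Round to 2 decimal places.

Initially, 1148 - 6P = 5P - 370, so 1518 = 11P and P = 138, q = 320.
After the shift, demand is qd = 1423 - 6P and supply is qs = 5P - 430.
Setting them equal: 1423 - 6P = 5P - 430 → 1853 = 11P, so P = 1853/11 ≈ 168.4545 and q = 4535/11 ≈ 412.2727.

168.45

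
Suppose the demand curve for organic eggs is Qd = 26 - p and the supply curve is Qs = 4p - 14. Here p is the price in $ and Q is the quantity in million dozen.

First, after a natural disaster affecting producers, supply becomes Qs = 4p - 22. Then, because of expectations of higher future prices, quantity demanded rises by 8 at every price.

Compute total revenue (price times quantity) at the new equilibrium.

Solve the original market: 26 - p = 4p - 14, hence p = 8 and Q = 18.
The shock moves the curves to Qd = 34 - p and Qs = 4p - 22.
Equate the new curves: 34 - p = 4p - 22, giving 56 = 5p, p = 11.2, Q = 22.8.
New expenditure = 11.2 × 22.8 = 255.36.

255.36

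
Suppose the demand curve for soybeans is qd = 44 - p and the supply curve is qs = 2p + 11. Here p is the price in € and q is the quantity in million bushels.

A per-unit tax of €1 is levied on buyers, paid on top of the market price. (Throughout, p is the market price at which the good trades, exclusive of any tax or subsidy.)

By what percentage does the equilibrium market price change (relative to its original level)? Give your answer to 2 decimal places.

Initially, 44 - p = 2p + 11, so 33 = 3p and p = 11, q = 33.
Since buyers pay the price plus the tax, the effective demand curve becomes qd = 43 - p.
New equilibrium: 43 - p = 2p + 11 ⇒ 32 = 3p ⇒ p = 32/3 ≈ 10.6667, q = 97/3 ≈ 32.3333.
%Δp = (10.6667 − 11) / 11 × 100 = -3.03%.

-3.03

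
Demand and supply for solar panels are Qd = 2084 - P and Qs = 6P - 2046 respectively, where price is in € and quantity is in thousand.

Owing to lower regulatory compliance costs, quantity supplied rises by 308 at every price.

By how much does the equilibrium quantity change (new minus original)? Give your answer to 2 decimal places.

Before the shock: 2084 - P = 6P - 2046 ⇒ 4130 = 7P ⇒ P = 590, Q = 1494.
After the shift, demand is Qd = 2084 - P and supply is Qs = 6P - 1738.
Clearing the new market: 2084 - P = 6P - 1738, so P = 546 and Q = 1538.
ΔQ = 1538 − 1494 = +44.00.

+44.00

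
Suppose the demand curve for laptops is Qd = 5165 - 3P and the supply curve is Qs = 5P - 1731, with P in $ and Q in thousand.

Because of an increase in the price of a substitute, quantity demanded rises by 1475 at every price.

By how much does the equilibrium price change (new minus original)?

Before the shock: 5165 - 3P = 5P - 1731 ⇒ 6896 = 8P ⇒ P = 862, Q = 2579.
With the change applied: demand Qd = 6640 - 3P, supply Qs = 5P - 1731.
New equilibrium: 6640 - 3P = 5P - 1731 ⇒ 8371 = 8P ⇒ P = 1046.375, Q = 3500.875.
ΔP = 1046.375 − 862 = +184.375.

+184.375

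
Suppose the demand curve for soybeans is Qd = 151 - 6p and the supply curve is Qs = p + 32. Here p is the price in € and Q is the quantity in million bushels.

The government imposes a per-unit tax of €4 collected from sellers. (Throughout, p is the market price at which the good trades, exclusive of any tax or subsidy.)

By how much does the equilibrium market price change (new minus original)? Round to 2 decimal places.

Before the shock: 151 - 6p = p + 32 ⇒ 119 = 7p ⇒ p = 17, Q = 49.
Since sellers keep the price net of the tax, the effective supply curve becomes Qs = p + 28.
Clearing the new market: 151 - 6p = p + 28, so p = 123/7 ≈ 17.5714 and Q = 319/7 ≈ 45.5714.
Δp = 17.5714 − 17 = +0.57.

+0.57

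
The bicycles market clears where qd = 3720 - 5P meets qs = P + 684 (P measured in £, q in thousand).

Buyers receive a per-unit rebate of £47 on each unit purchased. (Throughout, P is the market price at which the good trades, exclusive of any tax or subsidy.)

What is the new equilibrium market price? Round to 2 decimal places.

Before the shock: 3720 - 5P = P + 684 ⇒ 3036 = 6P ⇒ P = 506, q = 1190.
Since buyers' out-of-pocket price is the market price minus the rebate, the effective demand curve becomes qd = 3955 - 5P.
Equate the new curves: 3955 - 5P = P + 684, giving 3271 = 6P, P = 3271/6 ≈ 545.1667, q = 7375/6 ≈ 1229.1667.

545.17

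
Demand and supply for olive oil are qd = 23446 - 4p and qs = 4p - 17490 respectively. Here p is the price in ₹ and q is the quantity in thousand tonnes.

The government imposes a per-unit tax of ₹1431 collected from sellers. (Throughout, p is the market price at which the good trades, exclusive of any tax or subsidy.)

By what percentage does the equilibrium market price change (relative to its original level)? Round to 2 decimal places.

Original equilibrium: 23446 - 4p = 4p - 17490 gives 40936 = 8p, so p = 5117 and q = 2978.
Since sellers keep the price net of the tax, the effective supply curve becomes qs = 4p - 23214.
Equate the new curves: 23446 - 4p = 4p - 23214, giving 46660 = 8p, p = 5832.5, q = 116.
%Δp = (5832.5 − 5117) / 5117 × 100 = +13.98%.

+13.98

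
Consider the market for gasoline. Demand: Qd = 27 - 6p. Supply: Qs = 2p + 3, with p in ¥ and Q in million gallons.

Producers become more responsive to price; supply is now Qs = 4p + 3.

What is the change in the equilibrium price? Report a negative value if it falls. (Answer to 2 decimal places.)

Solve the original market: 27 - 6p = 2p + 3, hence p = 3 and Q = 9.
With the change applied: demand Qd = 27 - 6p, supply Qs = 4p + 3.
Setting them equal: 27 - 6p = 4p + 3 → 24 = 10p, so p = 2.4 and Q = 12.6.
Δp = 2.4 − 3 = -0.60.

-0.60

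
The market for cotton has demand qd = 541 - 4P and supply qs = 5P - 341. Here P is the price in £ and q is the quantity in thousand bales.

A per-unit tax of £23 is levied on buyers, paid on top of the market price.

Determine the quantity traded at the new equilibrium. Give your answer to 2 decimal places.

97.89

Original equilibrium: 541 - 4P = 5P - 341 gives 882 = 9P, so P = 98 and q = 149.
Since buyers pay the price plus the tax, the effective demand curve becomes qd = 449 - 4P.
Equate the new curves: 449 - 4P = 5P - 341, giving 790 = 9P, P = 790/9 ≈ 87.7778, q = 881/9 ≈ 97.8889.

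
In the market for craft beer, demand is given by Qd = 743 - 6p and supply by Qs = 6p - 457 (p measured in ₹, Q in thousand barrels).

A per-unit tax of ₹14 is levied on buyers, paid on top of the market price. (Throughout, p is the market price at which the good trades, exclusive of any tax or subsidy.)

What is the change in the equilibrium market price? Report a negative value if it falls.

Initially, 743 - 6p = 6p - 457, so 1200 = 12p and p = 100, Q = 143.
Since buyers pay the price plus the tax, the effective demand curve becomes Qd = 659 - 6p.
New equilibrium: 659 - 6p = 6p - 457 ⇒ 1116 = 12p ⇒ p = 93, Q = 101.
Δp = 93 − 100 = -7.

-7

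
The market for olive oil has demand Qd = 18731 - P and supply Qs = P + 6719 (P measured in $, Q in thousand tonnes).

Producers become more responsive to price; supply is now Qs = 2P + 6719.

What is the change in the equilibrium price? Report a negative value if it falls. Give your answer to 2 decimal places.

-2002.00

Solve the original market: 18731 - P = P + 6719, hence P = 6006 and Q = 12725.
The shock moves the curves to Qd = 18731 - P and Qs = 2P + 6719.
Setting them equal: 18731 - P = 2P + 6719 → 12012 = 3P, so P = 4004 and Q = 14727.
ΔP = 4004 − 6006 = -2002.00.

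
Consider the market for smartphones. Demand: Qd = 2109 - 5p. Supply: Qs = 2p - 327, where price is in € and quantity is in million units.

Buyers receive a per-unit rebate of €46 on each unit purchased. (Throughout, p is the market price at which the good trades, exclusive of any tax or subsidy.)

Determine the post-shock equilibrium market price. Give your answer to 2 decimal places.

380.86

Before the shock: 2109 - 5p = 2p - 327 ⇒ 2436 = 7p ⇒ p = 348, Q = 369.
Since buyers' out-of-pocket price is the market price minus the rebate, the effective demand curve becomes Qd = 2339 - 5p.
New equilibrium: 2339 - 5p = 2p - 327 ⇒ 2666 = 7p ⇒ p = 2666/7 ≈ 380.8571, Q = 3043/7 ≈ 434.7143.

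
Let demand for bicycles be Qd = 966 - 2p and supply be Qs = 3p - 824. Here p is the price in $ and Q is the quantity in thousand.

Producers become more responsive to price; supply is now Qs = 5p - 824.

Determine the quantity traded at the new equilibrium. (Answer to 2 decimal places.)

454.57

Original equilibrium: 966 - 2p = 3p - 824 gives 1790 = 5p, so p = 358 and Q = 250.
After the shift, demand is Qd = 966 - 2p and supply is Qs = 5p - 824.
Setting them equal: 966 - 2p = 5p - 824 → 1790 = 7p, so p = 1790/7 ≈ 255.7143 and Q = 3182/7 ≈ 454.5714.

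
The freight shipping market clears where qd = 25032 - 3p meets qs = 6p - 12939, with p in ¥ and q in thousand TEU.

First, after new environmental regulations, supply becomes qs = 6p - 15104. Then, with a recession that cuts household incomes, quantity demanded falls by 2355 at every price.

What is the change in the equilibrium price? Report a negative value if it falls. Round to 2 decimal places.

Before the shock: 25032 - 3p = 6p - 12939 ⇒ 37971 = 9p ⇒ p = 4219, q = 12375.
With the change applied: demand qd = 22677 - 3p, supply qs = 6p - 15104.
New equilibrium: 22677 - 3p = 6p - 15104 ⇒ 37781 = 9p ⇒ p = 37781/9 ≈ 4197.8889, q = 30250/3 ≈ 10083.3333.
Δp = 4197.8889 − 4219 = -21.11.

-21.11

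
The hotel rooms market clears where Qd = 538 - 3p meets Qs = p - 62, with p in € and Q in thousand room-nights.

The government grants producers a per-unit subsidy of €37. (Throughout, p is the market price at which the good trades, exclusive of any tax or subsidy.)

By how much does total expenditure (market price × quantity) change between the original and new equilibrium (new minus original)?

+3091.8125

Original equilibrium: 538 - 3p = p - 62 gives 600 = 4p, so p = 150 and Q = 88.
Since sellers receive the price plus the subsidy, the effective supply curve becomes Qs = p - 25.
Clearing the new market: 538 - 3p = p - 25, so p = 140.75 and Q = 115.75.
Expenditure moves from 150×88 = 13200 to 140.75×115.75 = 16291.8125; change = +3091.8125.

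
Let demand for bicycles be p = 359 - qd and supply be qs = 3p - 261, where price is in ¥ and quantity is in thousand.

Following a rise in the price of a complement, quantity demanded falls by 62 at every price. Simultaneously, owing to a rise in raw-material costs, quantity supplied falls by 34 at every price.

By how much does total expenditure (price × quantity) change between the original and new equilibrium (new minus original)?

-9568

Solve the original market: 359 - p = 3p - 261, hence p = 155 and q = 204.
The new curves are qd = 297 - p (demand) and qs = 3p - 295 (supply).
Clearing the new market: 297 - p = 3p - 295, so p = 148 and q = 149.
Expenditure moves from 155×204 = 31620 to 148×149 = 22052; change = -9568.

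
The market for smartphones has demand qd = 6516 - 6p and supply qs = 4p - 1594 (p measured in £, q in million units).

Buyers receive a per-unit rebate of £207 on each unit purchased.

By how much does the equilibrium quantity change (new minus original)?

+496.8

Solve the original market: 6516 - 6p = 4p - 1594, hence p = 811 and q = 1650.
Since buyers' out-of-pocket price is the market price minus the rebate, the effective demand curve becomes qd = 7758 - 6p.
New equilibrium: 7758 - 6p = 4p - 1594 ⇒ 9352 = 10p ⇒ p = 935.2, q = 2146.8.
Δq = 2146.8 − 1650 = +496.8.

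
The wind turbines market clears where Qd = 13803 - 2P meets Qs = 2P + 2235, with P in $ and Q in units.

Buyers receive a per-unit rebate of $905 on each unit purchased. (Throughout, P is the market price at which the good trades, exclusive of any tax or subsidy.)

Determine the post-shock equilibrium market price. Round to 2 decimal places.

3344.50

Solve the original market: 13803 - 2P = 2P + 2235, hence P = 2892 and Q = 8019.
Since buyers' out-of-pocket price is the market price minus the rebate, the effective demand curve becomes Qd = 15613 - 2P.
Clearing the new market: 15613 - 2P = 2P + 2235, so P = 3344.5 and Q = 8924.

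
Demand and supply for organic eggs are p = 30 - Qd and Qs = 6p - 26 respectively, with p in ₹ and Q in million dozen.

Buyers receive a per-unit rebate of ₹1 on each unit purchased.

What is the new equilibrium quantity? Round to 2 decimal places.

Original equilibrium: 30 - p = 6p - 26 gives 56 = 7p, so p = 8 and Q = 22.
Since buyers' out-of-pocket price is the market price minus the rebate, the effective demand curve becomes Qd = 31 - p.
New equilibrium: 31 - p = 6p - 26 ⇒ 57 = 7p ⇒ p = 57/7 ≈ 8.1429, Q = 160/7 ≈ 22.8571.

22.86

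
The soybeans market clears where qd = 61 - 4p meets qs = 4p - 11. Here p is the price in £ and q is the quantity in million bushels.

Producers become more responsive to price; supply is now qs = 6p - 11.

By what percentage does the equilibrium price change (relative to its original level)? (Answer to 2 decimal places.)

-20.00

Original equilibrium: 61 - 4p = 4p - 11 gives 72 = 8p, so p = 9 and q = 25.
After the shift, demand is qd = 61 - 4p and supply is qs = 6p - 11.
Setting them equal: 61 - 4p = 6p - 11 → 72 = 10p, so p = 7.2 and q = 32.2.
%Δp = (7.2 − 9) / 9 × 100 = -20.00%.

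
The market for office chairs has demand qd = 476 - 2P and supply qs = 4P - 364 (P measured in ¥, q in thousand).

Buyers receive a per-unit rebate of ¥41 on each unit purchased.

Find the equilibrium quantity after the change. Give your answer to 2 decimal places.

Solve the original market: 476 - 2P = 4P - 364, hence P = 140 and q = 196.
Since buyers' out-of-pocket price is the market price minus the rebate, the effective demand curve becomes qd = 558 - 2P.
New equilibrium: 558 - 2P = 4P - 364 ⇒ 922 = 6P ⇒ P = 461/3 ≈ 153.6667, q = 752/3 ≈ 250.6667.

250.67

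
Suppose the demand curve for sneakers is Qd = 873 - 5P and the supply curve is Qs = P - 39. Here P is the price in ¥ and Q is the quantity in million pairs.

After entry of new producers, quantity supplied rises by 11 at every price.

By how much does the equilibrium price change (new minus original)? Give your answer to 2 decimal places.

Solve the original market: 873 - 5P = P - 39, hence P = 152 and Q = 113.
The shock moves the curves to Qd = 873 - 5P and Qs = P - 28.
Clearing the new market: 873 - 5P = P - 28, so P = 901/6 ≈ 150.1667 and Q = 733/6 ≈ 122.1667.
ΔP = 150.1667 − 152 = -1.83.

-1.83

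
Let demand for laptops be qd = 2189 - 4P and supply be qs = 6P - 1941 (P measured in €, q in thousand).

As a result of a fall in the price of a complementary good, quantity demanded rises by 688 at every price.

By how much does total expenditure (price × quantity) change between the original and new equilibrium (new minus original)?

+235832.64

Original equilibrium: 2189 - 4P = 6P - 1941 gives 4130 = 10P, so P = 413 and q = 537.
The shock moves the curves to qd = 2877 - 4P and qs = 6P - 1941.
New equilibrium: 2877 - 4P = 6P - 1941 ⇒ 4818 = 10P ⇒ P = 481.8, q = 949.8.
Expenditure moves from 413×537 = 221781 to 481.8×949.8 = 457613.64; change = +235832.64.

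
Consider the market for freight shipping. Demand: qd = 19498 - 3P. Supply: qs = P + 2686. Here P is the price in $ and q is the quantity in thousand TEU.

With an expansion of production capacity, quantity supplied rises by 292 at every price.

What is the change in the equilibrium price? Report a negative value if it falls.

-73

Solve the original market: 19498 - 3P = P + 2686, hence P = 4203 and q = 6889.
The new curves are qd = 19498 - 3P (demand) and qs = P + 2978 (supply).
Equate the new curves: 19498 - 3P = P + 2978, giving 16520 = 4P, P = 4130, q = 7108.
ΔP = 4130 − 4203 = -73.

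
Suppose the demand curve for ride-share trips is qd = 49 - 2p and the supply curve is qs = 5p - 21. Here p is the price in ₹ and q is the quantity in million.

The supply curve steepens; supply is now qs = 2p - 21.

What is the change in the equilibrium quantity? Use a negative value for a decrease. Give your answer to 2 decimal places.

Before the shock: 49 - 2p = 5p - 21 ⇒ 70 = 7p ⇒ p = 10, q = 29.
With the change applied: demand qd = 49 - 2p, supply qs = 2p - 21.
Clearing the new market: 49 - 2p = 2p - 21, so p = 17.5 and q = 14.
Δq = 14 − 29 = -15.00.

-15.00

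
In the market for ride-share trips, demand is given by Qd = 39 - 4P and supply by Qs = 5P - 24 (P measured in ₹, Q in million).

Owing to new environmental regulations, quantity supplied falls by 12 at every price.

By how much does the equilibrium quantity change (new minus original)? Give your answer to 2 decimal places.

-5.33

Solve the original market: 39 - 4P = 5P - 24, hence P = 7 and Q = 11.
The new curves are Qd = 39 - 4P (demand) and Qs = 5P - 36 (supply).
New equilibrium: 39 - 4P = 5P - 36 ⇒ 75 = 9P ⇒ P = 25/3 ≈ 8.3333, Q = 17/3 ≈ 5.6667.
ΔQ = 5.6667 − 11 = -5.33.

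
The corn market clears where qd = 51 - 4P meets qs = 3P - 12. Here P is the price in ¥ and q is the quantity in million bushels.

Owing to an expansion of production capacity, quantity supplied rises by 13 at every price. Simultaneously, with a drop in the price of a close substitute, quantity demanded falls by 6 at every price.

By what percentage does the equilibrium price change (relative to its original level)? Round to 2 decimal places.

Original equilibrium: 51 - 4P = 3P - 12 gives 63 = 7P, so P = 9 and q = 15.
The shock moves the curves to qd = 45 - 4P and qs = 3P + 1.
Setting them equal: 45 - 4P = 3P + 1 → 44 = 7P, so P = 44/7 ≈ 6.2857 and q = 139/7 ≈ 19.8571.
%ΔP = (6.2857 − 9) / 9 × 100 = -30.16%.

-30.16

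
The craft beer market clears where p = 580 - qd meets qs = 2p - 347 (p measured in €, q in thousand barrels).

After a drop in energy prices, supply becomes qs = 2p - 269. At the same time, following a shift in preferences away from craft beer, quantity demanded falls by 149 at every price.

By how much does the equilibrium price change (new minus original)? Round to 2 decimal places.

Initially, 580 - p = 2p - 347, so 927 = 3p and p = 309, q = 271.
The new curves are qd = 431 - p (demand) and qs = 2p - 269 (supply).
Equate the new curves: 431 - p = 2p - 269, giving 700 = 3p, p = 700/3 ≈ 233.3333, q = 593/3 ≈ 197.6667.
Δp = 233.3333 − 309 = -75.67.

-75.67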